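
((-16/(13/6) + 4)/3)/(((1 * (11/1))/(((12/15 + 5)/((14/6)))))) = -116/455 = -0.25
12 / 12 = 1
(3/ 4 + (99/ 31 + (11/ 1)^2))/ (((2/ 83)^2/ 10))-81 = 533636297/ 248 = 2151759.26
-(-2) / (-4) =-1 / 2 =-0.50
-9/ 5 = -1.80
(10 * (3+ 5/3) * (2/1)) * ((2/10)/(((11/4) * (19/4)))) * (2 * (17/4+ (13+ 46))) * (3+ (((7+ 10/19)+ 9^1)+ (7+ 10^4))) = 1962953216/1083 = 1812514.51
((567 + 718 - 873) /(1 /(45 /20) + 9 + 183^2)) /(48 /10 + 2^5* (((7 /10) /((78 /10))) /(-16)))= 361530 /135819443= 0.00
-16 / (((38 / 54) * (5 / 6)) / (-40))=20736 / 19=1091.37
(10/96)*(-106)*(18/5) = -39.75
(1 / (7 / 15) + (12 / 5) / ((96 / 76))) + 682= 48023 / 70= 686.04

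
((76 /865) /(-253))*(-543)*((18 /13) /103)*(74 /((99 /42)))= 256521888 /3223368005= 0.08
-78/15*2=-10.40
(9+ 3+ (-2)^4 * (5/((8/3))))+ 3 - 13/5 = 212/5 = 42.40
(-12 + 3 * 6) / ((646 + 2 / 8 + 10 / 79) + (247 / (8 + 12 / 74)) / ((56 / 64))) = 2004072 / 227449231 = 0.01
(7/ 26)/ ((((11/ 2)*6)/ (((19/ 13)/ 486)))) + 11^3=7215143497/ 5420844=1331.00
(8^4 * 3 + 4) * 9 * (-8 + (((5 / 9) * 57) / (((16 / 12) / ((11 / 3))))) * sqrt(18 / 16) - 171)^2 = 143630351361 / 32 - 5173380135 * sqrt(2) / 2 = 830316304.92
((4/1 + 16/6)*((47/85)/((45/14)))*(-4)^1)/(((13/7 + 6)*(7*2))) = -5264/126225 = -0.04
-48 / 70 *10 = -48 / 7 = -6.86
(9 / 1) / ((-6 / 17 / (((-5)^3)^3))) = 99609375 / 2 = 49804687.50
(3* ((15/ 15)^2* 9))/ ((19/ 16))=432/ 19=22.74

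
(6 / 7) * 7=6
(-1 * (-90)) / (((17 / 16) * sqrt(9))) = 480 / 17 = 28.24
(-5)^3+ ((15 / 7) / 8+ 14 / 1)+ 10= -5641 / 56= -100.73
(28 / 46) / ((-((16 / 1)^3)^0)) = -14 / 23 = -0.61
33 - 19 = 14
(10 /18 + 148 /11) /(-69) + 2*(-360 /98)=-2527123 /334719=-7.55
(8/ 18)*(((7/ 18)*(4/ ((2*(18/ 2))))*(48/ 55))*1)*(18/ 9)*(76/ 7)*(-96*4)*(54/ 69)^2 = -4980736/ 29095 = -171.19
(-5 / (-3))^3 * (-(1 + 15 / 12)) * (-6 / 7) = 125 / 14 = 8.93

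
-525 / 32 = -16.41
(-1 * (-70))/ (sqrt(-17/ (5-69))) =135.82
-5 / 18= -0.28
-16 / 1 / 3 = -16 / 3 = -5.33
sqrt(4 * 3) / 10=sqrt(3) / 5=0.35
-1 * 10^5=-100000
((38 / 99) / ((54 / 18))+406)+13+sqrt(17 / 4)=sqrt(17) / 2+124481 / 297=421.19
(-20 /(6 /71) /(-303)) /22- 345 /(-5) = 690286 /9999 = 69.04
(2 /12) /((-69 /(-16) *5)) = 8 /1035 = 0.01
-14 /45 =-0.31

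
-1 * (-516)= 516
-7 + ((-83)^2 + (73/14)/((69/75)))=2217829/322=6887.67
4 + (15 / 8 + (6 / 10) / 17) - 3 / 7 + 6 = 54653 / 4760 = 11.48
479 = 479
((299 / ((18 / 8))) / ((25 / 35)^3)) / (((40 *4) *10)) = 102557 / 450000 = 0.23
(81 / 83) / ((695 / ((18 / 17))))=1458 / 980645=0.00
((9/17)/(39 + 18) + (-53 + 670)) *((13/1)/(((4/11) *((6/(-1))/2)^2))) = 14249521/5814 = 2450.90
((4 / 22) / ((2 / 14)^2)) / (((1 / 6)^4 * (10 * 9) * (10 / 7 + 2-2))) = 24696 / 275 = 89.80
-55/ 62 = -0.89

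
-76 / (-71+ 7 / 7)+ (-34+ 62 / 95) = -21454 / 665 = -32.26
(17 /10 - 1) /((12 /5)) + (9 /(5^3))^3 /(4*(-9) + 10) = 177725627 /609375000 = 0.29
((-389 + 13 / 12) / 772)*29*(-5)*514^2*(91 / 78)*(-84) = -2184489764975 / 1158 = -1886433303.09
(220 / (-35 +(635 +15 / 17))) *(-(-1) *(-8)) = -5984 / 2043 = -2.93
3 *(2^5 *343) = 32928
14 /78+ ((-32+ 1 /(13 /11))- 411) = -17237 /39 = -441.97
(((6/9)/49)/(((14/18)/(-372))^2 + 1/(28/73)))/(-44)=-1868184/15751619807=-0.00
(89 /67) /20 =89 /1340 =0.07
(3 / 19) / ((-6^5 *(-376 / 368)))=23 / 1157328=0.00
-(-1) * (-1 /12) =-0.08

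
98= 98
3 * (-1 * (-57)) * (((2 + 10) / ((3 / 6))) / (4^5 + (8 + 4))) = 1026 / 259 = 3.96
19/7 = 2.71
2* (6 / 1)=12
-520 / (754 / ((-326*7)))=45640 / 29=1573.79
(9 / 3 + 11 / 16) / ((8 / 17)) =1003 / 128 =7.84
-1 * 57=-57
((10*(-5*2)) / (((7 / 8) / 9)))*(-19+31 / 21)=883200 / 49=18024.49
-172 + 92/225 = -38608/225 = -171.59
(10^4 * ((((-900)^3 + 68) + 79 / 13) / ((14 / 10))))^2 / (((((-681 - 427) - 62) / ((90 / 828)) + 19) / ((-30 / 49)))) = 1347202661209483910535000000000 / 871997581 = 1544961466136778091056.42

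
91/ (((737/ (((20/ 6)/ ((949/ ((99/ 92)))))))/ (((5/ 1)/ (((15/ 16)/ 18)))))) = 5040/ 112493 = 0.04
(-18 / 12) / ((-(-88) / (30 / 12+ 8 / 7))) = -153 / 2464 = -0.06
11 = 11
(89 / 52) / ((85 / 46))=2047 / 2210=0.93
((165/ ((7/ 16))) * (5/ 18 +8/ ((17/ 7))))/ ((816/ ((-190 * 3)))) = -941.00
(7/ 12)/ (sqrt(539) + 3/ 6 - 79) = -0.01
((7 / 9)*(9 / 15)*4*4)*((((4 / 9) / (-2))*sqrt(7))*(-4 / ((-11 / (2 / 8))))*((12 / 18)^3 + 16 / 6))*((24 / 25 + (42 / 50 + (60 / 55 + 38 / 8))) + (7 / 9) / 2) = -14245504*sqrt(7) / 3969405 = -9.50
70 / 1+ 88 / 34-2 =1200 / 17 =70.59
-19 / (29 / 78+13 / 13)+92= 8362 / 107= 78.15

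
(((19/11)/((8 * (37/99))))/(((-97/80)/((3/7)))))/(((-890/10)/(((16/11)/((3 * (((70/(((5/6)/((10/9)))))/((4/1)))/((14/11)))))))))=0.00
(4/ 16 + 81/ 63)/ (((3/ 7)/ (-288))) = -1032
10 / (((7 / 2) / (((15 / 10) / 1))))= 4.29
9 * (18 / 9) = 18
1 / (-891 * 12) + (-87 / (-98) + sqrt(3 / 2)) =2.11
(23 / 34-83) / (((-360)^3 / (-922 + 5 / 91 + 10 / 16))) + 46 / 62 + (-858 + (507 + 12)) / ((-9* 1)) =152773174410839 / 3977745408000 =38.41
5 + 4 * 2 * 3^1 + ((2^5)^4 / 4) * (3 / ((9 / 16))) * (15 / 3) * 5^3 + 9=2621440114 / 3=873813371.33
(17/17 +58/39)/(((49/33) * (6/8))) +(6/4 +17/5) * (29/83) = 6257971/1586130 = 3.95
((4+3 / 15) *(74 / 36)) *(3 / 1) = 259 / 10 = 25.90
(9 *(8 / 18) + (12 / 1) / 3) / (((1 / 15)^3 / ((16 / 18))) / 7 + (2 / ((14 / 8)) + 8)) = 0.87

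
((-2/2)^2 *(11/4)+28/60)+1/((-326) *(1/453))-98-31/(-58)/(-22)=-75029486/779955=-96.20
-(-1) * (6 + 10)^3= 4096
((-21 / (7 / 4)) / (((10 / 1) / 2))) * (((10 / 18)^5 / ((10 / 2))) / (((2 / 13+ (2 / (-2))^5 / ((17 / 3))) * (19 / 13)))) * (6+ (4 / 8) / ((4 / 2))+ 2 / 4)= 71825 / 13851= 5.19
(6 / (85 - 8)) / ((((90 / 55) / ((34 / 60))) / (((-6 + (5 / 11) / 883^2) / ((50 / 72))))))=-1749621946 / 7504506625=-0.23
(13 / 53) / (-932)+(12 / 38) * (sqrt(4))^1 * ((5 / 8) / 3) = 123243 / 938524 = 0.13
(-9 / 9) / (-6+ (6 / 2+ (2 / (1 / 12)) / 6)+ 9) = -1 / 10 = -0.10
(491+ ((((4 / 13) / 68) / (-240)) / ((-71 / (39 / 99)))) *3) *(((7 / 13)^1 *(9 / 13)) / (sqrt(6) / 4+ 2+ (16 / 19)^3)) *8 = 5352700840076965368 / 8966168764499375 - 515243278630401727 *sqrt(6) / 8966168764499375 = 456.23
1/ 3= 0.33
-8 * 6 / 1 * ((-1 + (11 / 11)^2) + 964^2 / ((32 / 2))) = -2787888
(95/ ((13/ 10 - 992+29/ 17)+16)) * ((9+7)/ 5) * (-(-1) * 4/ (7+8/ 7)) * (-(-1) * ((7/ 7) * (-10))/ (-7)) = -0.22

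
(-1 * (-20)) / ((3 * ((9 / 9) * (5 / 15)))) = 20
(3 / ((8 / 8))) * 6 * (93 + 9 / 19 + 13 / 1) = 36414 / 19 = 1916.53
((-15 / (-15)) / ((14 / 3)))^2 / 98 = 9 / 19208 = 0.00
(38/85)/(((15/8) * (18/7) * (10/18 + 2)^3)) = 28728/5170975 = 0.01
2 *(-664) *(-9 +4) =6640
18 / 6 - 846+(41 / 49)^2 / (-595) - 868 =-1711.00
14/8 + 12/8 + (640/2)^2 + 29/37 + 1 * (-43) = 15149433/148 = 102361.03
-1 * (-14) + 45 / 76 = 1109 / 76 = 14.59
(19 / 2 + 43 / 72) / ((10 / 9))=727 / 80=9.09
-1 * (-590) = 590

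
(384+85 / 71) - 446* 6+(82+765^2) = 41394150 / 71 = 583016.20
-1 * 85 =-85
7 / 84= 1 / 12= 0.08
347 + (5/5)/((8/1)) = 2777/8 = 347.12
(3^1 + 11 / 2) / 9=17 / 18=0.94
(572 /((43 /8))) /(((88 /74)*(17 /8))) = 30784 /731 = 42.11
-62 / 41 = -1.51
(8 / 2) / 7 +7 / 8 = 81 / 56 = 1.45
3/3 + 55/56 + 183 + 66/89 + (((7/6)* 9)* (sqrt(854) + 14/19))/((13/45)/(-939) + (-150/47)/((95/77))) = 88907242203093/486541364456- 792408015* sqrt(854)/195241318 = 64.13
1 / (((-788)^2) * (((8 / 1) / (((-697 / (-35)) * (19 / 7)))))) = 13243 / 1217050240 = 0.00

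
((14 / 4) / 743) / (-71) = -7 / 105506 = -0.00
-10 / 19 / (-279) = 10 / 5301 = 0.00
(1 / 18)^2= 1 / 324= 0.00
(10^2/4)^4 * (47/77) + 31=18361762/77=238464.44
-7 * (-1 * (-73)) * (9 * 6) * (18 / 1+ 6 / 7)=-520344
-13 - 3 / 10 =-133 / 10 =-13.30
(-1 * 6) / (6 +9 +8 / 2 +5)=-1 / 4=-0.25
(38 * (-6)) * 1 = -228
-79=-79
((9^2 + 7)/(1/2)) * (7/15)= 1232/15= 82.13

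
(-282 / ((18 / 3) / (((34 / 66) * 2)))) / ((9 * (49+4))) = -1598 / 15741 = -0.10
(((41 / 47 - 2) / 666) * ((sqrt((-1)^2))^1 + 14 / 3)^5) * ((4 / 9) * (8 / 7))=-1204038736 / 239601159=-5.03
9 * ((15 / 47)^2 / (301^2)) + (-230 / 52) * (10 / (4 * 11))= -115077966875 / 114478712348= -1.01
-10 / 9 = -1.11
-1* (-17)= 17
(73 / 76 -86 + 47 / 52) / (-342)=41563 / 168948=0.25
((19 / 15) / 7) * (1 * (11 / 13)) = 209 / 1365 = 0.15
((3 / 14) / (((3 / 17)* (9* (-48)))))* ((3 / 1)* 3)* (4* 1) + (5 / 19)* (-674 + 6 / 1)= -561443 / 3192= -175.89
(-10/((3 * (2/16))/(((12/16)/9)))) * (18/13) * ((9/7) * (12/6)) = -720/91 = -7.91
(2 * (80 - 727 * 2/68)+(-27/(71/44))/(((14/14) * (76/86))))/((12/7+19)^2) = 110462807/482166325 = 0.23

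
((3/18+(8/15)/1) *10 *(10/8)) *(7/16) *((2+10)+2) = 1715/32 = 53.59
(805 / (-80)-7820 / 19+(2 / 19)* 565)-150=-155699 / 304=-512.17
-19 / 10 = -1.90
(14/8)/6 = 7/24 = 0.29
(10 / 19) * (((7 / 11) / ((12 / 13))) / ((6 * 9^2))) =455 / 609444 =0.00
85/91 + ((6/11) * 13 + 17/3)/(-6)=-21481/18018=-1.19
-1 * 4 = -4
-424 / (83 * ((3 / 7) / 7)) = -20776 / 249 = -83.44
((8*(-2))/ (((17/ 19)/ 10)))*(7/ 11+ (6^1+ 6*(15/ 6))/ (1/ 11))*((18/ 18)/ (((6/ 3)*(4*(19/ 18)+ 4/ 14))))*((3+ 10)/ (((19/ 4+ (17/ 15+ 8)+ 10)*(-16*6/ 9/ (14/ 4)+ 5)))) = -999165585600/ 780063581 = -1280.88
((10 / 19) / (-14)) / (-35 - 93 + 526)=-5 / 52934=-0.00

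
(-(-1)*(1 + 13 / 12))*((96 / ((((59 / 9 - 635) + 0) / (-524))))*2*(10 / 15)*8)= 1257600 / 707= 1778.78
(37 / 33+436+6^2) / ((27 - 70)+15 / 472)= -7369336 / 669273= -11.01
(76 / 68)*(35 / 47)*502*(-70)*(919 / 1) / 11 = -21475283900 / 8789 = -2443427.45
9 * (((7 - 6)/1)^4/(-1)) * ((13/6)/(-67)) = 39/134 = 0.29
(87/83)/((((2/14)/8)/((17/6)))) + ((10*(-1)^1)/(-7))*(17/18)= 167.66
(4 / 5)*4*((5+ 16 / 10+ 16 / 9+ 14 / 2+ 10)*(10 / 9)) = 90.23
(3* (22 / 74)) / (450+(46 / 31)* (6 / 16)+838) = 4092 / 5911897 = 0.00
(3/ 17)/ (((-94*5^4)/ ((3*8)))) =-36/ 499375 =-0.00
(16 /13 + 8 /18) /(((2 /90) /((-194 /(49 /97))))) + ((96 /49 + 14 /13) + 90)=-18382376 /637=-28857.73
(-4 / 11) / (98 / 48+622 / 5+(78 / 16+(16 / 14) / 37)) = -0.00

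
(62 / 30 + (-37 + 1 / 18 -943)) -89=-96019 / 90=-1066.88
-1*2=-2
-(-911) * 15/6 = 4555/2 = 2277.50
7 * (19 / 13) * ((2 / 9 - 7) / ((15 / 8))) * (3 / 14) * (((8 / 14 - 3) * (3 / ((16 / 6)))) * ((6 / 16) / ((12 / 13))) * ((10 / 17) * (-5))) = -25.87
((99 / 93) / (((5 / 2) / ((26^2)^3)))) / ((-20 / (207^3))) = -45210058439131872 / 775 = -58335559276299.19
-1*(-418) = 418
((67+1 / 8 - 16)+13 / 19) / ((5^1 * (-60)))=-105 / 608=-0.17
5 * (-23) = -115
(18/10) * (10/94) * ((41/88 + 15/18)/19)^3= 40353607/659064519168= 0.00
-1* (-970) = 970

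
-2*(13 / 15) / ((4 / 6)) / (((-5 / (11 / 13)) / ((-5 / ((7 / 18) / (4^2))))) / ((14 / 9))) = -704 / 5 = -140.80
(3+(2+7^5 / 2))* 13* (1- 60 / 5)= -2404831 / 2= -1202415.50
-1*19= -19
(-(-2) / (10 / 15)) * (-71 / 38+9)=813 / 38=21.39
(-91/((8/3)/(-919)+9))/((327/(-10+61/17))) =83629/421685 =0.20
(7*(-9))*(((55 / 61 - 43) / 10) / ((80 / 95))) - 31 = 346417 / 1220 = 283.95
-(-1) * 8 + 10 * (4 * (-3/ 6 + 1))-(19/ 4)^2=87/ 16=5.44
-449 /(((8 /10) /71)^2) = -56585225 /16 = -3536576.56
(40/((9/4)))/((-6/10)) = -800/27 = -29.63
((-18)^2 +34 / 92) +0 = 14921 / 46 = 324.37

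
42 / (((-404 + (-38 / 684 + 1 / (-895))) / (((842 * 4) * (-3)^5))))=553762046880 / 6509353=85071.75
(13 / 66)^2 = 169 / 4356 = 0.04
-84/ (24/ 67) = -469/ 2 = -234.50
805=805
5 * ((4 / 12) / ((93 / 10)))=50 / 279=0.18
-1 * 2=-2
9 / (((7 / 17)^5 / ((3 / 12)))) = 12778713 / 67228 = 190.08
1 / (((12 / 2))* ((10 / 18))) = 3 / 10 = 0.30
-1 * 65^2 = -4225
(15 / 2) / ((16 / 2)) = 15 / 16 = 0.94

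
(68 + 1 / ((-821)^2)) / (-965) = -45834789 / 650449565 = -0.07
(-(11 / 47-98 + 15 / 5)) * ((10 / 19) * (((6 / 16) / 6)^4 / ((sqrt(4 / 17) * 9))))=11135 * sqrt(17) / 263356416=0.00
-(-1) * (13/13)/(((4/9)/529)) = 4761/4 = 1190.25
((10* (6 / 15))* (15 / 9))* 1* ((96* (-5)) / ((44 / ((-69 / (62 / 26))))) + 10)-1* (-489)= 2721247 / 1023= 2660.07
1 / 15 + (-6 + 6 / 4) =-133 / 30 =-4.43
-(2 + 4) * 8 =-48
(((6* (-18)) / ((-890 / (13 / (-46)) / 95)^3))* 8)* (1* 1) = -406869021 / 17154715646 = -0.02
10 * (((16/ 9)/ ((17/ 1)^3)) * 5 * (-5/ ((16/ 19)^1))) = -4750/ 44217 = -0.11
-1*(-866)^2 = -749956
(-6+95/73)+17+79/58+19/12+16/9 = 1297475/76212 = 17.02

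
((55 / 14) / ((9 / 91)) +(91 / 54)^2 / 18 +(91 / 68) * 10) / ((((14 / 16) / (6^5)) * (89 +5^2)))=760412432 / 183141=4152.06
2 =2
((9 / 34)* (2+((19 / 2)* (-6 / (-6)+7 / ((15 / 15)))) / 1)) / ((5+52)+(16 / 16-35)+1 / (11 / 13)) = 0.85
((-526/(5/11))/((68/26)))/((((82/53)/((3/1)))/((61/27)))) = -121589897/62730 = -1938.31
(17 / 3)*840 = 4760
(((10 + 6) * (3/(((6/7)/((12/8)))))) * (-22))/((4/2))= -924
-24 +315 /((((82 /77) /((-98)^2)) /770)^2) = 25533936024639925656 /1681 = 15189729937322977.78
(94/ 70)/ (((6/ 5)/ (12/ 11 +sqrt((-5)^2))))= 3149/ 462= 6.82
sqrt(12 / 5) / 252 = sqrt(15) / 630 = 0.01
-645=-645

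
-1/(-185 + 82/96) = 48/8839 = 0.01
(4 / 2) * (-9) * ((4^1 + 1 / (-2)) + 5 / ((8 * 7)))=-1809 / 28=-64.61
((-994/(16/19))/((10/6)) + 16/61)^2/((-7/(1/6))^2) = 2984010950041/10502150400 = 284.13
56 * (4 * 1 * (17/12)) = 317.33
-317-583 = -900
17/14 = 1.21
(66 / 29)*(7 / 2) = 231 / 29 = 7.97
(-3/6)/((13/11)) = -11/26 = -0.42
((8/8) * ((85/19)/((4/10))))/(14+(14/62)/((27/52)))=355725/459116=0.77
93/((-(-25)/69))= 256.68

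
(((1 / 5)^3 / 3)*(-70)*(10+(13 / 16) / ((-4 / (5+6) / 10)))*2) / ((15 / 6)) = 1.84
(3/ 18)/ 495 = 1/ 2970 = 0.00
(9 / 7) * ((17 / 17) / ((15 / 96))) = 288 / 35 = 8.23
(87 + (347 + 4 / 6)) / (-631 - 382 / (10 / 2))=-6520 / 10611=-0.61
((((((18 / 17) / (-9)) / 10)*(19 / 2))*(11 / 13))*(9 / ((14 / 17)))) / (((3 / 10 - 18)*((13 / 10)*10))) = 627 / 139594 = 0.00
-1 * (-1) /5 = 1 /5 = 0.20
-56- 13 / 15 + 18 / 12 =-1661 / 30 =-55.37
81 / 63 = 9 / 7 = 1.29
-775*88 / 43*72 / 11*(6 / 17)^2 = -16070400 / 12427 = -1293.18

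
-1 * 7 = -7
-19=-19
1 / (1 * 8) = 0.12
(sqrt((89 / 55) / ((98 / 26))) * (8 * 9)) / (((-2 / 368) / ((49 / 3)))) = -30912 * sqrt(63635) / 55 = -141779.17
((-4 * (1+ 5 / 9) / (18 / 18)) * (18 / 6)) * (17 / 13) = -952 / 39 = -24.41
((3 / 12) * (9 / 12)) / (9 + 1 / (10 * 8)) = 0.02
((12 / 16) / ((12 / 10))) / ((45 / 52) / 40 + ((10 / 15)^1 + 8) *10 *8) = 780 / 865307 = 0.00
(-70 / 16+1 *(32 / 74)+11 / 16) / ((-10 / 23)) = 44321 / 5920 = 7.49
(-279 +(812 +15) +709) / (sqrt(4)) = 1257 / 2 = 628.50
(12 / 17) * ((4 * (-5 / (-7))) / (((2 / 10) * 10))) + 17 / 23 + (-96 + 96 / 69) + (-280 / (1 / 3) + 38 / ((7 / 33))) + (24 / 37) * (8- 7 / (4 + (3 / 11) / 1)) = -3567789341 / 4759643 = -749.59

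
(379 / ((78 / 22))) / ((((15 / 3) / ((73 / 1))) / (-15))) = -304337 / 13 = -23410.54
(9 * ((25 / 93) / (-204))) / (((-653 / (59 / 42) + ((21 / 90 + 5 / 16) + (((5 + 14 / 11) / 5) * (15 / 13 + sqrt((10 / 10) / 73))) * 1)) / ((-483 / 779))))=-418208329575635098500 / 26324349508824100873038253 - 15527878742376000 * sqrt(73) / 26324349508824100873038253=-0.00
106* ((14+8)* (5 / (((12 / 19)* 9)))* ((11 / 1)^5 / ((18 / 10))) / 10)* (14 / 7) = 8919809635 / 243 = 36707035.53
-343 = -343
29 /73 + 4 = 321 /73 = 4.40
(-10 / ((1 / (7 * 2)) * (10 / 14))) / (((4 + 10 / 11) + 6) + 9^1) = -9.84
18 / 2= 9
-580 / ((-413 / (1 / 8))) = 145 / 826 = 0.18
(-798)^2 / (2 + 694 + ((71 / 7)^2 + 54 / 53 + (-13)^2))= 413444997 / 629056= 657.25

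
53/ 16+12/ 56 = 395/ 112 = 3.53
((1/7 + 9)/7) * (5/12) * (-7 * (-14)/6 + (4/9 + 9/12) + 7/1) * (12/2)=80.09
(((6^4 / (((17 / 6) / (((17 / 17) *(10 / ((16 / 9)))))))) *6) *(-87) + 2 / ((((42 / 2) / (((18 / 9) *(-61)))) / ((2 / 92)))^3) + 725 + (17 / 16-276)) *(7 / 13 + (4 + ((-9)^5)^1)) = 2256106439426568025415 / 28459391688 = 79274584086.70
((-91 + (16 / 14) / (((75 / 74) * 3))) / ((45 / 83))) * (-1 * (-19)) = -225089941 / 70875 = -3175.87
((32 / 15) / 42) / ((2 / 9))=0.23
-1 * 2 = -2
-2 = -2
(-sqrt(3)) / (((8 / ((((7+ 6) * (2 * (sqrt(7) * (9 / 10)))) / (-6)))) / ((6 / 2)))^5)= 1074299537493 * sqrt(21) / 3276800000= 1502.40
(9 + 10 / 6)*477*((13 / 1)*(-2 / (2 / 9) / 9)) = -66144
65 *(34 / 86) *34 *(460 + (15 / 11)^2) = 2099599450 / 5203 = 403536.32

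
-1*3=-3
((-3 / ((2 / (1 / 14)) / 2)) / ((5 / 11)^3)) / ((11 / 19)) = -6897 / 1750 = -3.94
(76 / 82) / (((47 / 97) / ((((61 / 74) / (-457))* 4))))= -449692 / 32583643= -0.01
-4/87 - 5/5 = -91/87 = -1.05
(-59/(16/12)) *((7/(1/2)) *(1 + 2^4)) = -21063/2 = -10531.50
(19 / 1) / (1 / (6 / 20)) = 57 / 10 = 5.70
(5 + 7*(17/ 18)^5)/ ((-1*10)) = -19386839/ 18895680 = -1.03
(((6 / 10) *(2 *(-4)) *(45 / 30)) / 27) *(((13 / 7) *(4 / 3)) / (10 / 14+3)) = -8 / 45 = -0.18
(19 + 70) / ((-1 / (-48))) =4272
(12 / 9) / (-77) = -4 / 231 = -0.02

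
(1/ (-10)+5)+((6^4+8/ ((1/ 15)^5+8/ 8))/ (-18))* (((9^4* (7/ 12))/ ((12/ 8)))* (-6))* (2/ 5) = 105274595888/ 237305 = 443625.70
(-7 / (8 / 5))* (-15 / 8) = 525 / 64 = 8.20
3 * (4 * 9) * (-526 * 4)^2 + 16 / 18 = 4302865160 / 9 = 478096128.89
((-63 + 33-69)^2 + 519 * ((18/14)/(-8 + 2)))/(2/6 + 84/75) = 10174275/1526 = 6667.28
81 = 81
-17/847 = -0.02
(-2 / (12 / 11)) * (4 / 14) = -11 / 21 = -0.52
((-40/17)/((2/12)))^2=57600/289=199.31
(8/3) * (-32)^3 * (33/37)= -77934.70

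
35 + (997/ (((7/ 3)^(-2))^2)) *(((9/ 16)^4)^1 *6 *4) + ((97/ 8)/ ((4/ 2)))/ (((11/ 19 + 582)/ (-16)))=6441914781123/ 90677248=71042.24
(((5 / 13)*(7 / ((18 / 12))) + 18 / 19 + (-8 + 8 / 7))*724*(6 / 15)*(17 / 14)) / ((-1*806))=131350976 / 73162635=1.80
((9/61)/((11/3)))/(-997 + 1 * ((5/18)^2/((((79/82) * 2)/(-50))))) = -345546/8578890001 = -0.00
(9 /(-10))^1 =-9 /10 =-0.90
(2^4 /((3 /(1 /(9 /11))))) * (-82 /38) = -14.07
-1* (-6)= 6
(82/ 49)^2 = 6724/ 2401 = 2.80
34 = 34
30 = 30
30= 30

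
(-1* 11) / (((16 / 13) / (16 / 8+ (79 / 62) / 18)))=-330473 / 17856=-18.51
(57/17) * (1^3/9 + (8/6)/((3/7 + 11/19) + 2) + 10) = 180481/5100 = 35.39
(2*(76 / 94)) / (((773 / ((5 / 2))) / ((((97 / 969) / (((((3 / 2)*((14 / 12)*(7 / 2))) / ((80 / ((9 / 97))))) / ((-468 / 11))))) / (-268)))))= 782828800 / 66913091553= 0.01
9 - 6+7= 10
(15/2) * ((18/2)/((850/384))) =2592/85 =30.49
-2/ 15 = -0.13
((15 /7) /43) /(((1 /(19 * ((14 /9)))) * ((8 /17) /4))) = 1615 /129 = 12.52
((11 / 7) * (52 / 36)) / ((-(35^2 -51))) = -143 / 73962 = -0.00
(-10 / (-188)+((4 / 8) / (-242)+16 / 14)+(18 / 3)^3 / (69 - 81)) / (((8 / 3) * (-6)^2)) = -892041 / 5095552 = -0.18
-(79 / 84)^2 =-6241 / 7056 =-0.88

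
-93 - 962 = -1055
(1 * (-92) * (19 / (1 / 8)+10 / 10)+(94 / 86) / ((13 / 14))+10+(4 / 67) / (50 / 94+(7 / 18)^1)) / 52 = -102587947973 / 379286531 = -270.48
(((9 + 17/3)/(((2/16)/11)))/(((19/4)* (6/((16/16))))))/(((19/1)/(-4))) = -30976/3249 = -9.53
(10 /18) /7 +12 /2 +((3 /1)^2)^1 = 950 /63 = 15.08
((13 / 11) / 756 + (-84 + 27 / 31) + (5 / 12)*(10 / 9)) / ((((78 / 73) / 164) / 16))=-510260503576 / 2513511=-203007.07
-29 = -29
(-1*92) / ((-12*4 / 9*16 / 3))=3.23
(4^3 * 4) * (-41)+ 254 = -10242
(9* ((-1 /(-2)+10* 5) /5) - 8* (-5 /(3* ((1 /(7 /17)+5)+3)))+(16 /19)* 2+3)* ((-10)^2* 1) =40304590 /4161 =9686.27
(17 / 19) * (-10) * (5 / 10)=-85 / 19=-4.47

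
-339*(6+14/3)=-3616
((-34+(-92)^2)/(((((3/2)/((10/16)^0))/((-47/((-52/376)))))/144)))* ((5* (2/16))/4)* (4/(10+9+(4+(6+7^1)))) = 62072900/13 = 4774838.46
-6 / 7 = -0.86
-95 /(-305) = 19 /61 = 0.31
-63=-63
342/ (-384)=-57/ 64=-0.89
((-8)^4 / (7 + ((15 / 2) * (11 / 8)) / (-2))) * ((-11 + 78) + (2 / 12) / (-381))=10037559296 / 67437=148843.50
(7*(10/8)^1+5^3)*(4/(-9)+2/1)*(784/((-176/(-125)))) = 22938125/198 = 115849.12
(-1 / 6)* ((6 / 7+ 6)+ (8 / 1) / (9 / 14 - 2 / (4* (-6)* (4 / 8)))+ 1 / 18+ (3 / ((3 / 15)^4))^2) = -7530504725 / 12852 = -585940.30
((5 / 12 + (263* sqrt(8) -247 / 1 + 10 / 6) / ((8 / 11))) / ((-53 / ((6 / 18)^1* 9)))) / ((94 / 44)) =44473 / 4982 -95469* sqrt(2) / 4982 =-18.17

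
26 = 26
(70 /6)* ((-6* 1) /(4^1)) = -35 /2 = -17.50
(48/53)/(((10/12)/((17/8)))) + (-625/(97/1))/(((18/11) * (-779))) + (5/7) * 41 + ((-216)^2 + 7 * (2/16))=471189162384599/10092194280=46688.48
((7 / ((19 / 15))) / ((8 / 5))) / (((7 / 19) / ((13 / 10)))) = 195 / 16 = 12.19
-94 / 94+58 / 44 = 7 / 22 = 0.32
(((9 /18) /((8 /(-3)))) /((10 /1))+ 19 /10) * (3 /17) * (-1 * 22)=-9933 /1360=-7.30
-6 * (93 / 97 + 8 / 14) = -6234 / 679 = -9.18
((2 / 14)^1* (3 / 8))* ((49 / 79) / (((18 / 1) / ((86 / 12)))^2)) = 12943 / 2457216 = 0.01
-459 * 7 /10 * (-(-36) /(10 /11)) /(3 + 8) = -28917 /25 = -1156.68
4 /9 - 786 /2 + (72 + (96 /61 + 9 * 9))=-130652 /549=-237.98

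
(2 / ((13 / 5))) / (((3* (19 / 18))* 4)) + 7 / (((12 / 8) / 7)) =24251 / 741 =32.73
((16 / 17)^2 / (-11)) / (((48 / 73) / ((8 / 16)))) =-0.06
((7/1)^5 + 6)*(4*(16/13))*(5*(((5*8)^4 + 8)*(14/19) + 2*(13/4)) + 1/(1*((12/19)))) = 578478701394928/741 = 780673011329.19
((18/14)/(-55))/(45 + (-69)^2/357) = -51/127270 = -0.00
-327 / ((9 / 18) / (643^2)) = -270395646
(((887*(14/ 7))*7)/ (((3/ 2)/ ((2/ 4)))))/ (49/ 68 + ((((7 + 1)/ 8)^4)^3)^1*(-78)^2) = 844424/ 1241283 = 0.68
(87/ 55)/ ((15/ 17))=1.79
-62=-62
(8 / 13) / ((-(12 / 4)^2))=-8 / 117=-0.07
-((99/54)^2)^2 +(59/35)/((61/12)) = -30340967/2766960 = -10.97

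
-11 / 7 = -1.57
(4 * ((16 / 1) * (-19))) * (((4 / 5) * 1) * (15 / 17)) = -14592 / 17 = -858.35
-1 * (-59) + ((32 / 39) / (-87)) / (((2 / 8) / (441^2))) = -2743709 / 377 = -7277.74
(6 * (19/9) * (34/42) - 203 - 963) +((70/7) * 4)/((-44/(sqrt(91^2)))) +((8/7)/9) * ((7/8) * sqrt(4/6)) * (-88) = -858262/693 - 88 * sqrt(6)/27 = -1246.46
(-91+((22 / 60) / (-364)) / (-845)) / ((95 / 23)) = -22.03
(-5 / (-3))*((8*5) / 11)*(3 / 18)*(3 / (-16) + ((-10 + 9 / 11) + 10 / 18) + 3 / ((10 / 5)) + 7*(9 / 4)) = 334075 / 39204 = 8.52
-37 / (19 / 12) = -444 / 19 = -23.37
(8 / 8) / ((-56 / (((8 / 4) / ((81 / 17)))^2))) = -289 / 91854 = -0.00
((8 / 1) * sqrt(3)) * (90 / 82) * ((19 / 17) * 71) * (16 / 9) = 2145.46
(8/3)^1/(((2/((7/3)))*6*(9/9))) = 14/27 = 0.52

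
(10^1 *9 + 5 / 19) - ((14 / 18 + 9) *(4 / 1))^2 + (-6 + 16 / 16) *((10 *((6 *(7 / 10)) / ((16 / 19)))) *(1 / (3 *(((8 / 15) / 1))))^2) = -1210971257 / 787968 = -1536.83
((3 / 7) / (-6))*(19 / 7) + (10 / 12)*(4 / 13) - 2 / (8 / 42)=-19946 / 1911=-10.44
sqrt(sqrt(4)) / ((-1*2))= -sqrt(2) / 2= -0.71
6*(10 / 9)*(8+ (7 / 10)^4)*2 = 109.87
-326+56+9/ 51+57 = -3618/ 17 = -212.82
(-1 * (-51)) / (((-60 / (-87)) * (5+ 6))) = 1479 / 220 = 6.72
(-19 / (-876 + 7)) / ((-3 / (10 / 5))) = -38 / 2607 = -0.01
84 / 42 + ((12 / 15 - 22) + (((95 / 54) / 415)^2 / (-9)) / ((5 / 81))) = -214275817 / 11160180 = -19.20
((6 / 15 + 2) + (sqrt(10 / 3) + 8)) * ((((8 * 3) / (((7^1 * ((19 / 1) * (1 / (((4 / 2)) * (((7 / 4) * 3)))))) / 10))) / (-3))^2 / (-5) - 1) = -168532 / 1805 - 3241 * sqrt(30) / 1083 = -109.76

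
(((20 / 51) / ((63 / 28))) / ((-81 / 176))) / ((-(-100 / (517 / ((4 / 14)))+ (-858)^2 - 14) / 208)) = 1059874816 / 9904956472035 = 0.00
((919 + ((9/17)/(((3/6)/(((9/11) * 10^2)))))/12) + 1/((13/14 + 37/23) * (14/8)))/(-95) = -141541259/14514005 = -9.75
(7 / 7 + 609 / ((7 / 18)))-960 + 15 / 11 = 6692 / 11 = 608.36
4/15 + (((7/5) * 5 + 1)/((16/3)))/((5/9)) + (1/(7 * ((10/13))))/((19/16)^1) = 12461/3990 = 3.12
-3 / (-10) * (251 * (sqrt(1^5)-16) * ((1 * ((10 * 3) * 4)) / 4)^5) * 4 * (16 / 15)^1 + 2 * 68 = -117106559864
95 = 95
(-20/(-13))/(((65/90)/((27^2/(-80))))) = -19.41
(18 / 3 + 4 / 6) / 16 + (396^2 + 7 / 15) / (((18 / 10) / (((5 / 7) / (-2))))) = -23522155 / 756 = -31113.96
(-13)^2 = 169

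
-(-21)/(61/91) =1911/61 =31.33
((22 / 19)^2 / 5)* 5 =484 / 361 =1.34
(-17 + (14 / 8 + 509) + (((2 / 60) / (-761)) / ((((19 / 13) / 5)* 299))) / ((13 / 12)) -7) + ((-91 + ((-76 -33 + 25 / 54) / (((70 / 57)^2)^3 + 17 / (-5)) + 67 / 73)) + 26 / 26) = -20882591168922562619645 / 6571221939513659324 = -3177.89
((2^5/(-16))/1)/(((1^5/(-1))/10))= 20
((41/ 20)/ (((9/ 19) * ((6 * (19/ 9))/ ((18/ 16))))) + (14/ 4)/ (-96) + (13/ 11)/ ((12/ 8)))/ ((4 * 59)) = 1999/ 415360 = 0.00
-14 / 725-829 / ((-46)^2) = -630649 / 1534100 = -0.41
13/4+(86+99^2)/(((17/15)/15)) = 8898521/68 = 130860.60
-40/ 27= -1.48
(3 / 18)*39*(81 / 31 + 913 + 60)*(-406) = -79813916 / 31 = -2574642.45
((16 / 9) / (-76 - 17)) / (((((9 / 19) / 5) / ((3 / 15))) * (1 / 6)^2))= -1216 / 837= -1.45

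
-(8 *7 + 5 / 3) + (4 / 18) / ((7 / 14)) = -515 / 9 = -57.22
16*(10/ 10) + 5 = 21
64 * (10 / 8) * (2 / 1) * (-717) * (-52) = 5965440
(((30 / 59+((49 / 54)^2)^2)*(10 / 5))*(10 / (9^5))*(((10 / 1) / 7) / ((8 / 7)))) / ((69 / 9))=14880373475 / 227115188743536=0.00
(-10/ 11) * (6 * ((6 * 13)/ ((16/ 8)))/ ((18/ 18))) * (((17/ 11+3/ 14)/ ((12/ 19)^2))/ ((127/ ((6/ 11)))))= -19077045/ 4733036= -4.03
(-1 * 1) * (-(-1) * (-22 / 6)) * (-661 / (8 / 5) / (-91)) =36355 / 2184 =16.65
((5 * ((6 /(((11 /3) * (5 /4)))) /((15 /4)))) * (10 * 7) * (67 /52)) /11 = 22512 /1573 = 14.31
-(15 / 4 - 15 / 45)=-41 / 12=-3.42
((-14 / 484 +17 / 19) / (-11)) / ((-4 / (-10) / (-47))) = 935535 / 101156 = 9.25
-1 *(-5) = 5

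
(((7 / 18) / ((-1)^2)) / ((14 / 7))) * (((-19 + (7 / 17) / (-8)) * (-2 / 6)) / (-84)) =-2591 / 176256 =-0.01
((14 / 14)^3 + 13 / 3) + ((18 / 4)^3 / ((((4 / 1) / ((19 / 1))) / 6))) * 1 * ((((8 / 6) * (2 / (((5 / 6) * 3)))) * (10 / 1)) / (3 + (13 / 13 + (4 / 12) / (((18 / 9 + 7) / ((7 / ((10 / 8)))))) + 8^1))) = 5622839 / 2472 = 2274.61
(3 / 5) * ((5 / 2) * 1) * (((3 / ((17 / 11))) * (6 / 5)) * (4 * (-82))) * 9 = -876744 / 85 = -10314.64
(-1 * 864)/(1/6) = -5184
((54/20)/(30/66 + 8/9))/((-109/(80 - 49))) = -82863/144970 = -0.57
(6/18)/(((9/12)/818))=3272/9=363.56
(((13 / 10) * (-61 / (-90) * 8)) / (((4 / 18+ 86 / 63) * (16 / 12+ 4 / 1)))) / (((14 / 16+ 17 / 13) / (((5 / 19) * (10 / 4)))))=216489 / 862600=0.25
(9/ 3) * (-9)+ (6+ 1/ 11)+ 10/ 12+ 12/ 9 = -1237/ 66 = -18.74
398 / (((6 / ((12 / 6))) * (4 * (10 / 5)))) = 199 / 12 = 16.58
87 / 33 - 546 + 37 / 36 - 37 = -229417 / 396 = -579.34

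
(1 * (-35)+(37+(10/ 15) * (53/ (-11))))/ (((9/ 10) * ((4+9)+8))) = -400/ 6237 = -0.06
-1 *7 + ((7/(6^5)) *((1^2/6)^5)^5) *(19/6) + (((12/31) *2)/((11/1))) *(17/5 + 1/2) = -15210327824625896490220161587/2261586198743102251314708480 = -6.73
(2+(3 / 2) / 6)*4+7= 16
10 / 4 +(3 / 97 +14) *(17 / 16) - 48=-47479 / 1552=-30.59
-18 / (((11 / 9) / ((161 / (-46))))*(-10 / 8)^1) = -2268 / 55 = -41.24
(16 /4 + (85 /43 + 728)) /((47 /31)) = 978391 /2021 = 484.11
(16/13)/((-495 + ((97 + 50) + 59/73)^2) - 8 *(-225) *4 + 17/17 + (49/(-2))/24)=4092672/94944678803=0.00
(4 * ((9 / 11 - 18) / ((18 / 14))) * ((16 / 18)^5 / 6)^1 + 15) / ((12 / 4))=6531821 / 1948617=3.35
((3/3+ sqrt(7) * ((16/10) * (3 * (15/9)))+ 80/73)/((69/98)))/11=4998/18469+ 784 * sqrt(7)/759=3.00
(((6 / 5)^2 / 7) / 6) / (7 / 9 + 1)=27 / 1400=0.02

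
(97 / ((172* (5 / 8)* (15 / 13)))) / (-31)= -2522 / 99975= -0.03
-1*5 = -5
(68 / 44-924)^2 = 102961609 / 121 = 850922.39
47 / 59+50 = 2997 / 59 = 50.80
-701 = -701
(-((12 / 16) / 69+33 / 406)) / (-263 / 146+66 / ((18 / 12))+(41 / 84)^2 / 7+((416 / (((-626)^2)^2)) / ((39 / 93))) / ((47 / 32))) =-99971801768091450204 / 45817247110959439433189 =-0.00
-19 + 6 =-13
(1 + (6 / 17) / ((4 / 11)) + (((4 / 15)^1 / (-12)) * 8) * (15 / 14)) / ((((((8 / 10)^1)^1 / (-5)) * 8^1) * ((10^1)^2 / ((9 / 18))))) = -1271 / 182784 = -0.01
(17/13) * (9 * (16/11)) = 2448/143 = 17.12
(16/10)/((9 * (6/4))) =16/135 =0.12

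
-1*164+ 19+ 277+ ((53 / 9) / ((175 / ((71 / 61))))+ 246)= 36320113 / 96075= 378.04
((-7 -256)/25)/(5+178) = -263/4575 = -0.06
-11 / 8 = -1.38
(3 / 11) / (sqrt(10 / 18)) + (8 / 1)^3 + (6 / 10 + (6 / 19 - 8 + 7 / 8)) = 9* sqrt(5) / 55 + 384401 / 760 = 506.16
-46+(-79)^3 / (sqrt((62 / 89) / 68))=-493039 * sqrt(93806) / 31-46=-4871233.97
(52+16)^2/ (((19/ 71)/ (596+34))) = 10885869.47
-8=-8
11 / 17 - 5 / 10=5 / 34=0.15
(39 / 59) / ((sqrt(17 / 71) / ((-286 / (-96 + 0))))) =1859 * sqrt(1207) / 16048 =4.02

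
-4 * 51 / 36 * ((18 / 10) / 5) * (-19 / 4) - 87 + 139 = 6169 / 100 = 61.69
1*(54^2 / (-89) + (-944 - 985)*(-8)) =1370532 / 89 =15399.24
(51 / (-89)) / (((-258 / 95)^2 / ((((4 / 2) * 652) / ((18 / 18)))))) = -50016550 / 493683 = -101.31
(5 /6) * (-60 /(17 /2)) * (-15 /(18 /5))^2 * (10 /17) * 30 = -1562500 /867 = -1802.19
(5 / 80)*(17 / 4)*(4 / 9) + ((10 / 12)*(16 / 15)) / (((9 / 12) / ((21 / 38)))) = 235 / 304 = 0.77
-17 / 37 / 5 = -17 / 185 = -0.09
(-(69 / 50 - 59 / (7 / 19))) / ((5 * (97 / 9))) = 2.95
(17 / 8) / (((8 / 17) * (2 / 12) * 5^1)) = 867 / 160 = 5.42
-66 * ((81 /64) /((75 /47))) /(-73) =41877 /58400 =0.72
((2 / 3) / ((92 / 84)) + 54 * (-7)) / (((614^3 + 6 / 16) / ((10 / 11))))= -138880 / 93701300363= -0.00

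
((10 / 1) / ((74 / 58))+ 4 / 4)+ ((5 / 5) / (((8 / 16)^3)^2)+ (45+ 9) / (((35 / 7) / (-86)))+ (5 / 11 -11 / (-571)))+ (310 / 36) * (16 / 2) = -8226150997 / 10457865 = -786.60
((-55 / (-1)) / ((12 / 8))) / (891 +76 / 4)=11 / 273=0.04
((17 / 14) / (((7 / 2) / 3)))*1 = 51 / 49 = 1.04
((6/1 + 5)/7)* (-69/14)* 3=-2277/98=-23.23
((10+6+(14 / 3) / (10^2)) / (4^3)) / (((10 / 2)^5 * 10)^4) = 0.00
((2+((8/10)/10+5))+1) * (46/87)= 9292/2175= 4.27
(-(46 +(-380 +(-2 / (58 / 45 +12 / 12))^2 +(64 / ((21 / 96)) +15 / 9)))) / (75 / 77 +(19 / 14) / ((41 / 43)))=7836950330 / 481765299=16.27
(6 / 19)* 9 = 54 / 19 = 2.84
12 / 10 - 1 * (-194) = 195.20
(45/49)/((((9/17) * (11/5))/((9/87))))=1275/15631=0.08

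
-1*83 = -83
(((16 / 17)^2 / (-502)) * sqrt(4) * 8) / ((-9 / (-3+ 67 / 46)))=-72704 / 15015573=-0.00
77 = 77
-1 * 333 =-333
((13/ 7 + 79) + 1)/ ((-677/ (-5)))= 2865/ 4739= 0.60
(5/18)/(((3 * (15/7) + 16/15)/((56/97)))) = 4900/229017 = 0.02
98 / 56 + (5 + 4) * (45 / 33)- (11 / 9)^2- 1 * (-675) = 2450353 / 3564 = 687.53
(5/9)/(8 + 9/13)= 65/1017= 0.06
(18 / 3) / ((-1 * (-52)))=3 / 26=0.12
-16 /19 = -0.84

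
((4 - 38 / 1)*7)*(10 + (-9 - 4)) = 714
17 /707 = 0.02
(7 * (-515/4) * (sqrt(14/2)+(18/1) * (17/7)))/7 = -78795/14-515 * sqrt(7)/4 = -5968.85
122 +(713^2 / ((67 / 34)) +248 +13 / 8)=258349.92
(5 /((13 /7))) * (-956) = -33460 /13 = -2573.85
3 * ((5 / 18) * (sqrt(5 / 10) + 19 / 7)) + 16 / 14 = 5 * sqrt(2) / 12 + 143 / 42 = 3.99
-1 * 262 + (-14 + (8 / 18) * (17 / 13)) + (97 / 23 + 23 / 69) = -728906 / 2691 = -270.87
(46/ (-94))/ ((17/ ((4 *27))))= -2484/ 799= -3.11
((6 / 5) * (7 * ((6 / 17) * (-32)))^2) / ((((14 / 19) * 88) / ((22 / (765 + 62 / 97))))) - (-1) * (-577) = -61564538407 / 107315815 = -573.68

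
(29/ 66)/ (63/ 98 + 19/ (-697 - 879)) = 159964/ 229647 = 0.70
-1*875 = -875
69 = 69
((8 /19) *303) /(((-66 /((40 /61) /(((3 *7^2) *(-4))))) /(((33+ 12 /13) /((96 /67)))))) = 33835 /662948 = 0.05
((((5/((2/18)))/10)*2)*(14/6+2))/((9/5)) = 65/3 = 21.67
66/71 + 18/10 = 969/355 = 2.73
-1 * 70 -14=-84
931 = 931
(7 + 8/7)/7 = 57/49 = 1.16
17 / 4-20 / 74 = 589 / 148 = 3.98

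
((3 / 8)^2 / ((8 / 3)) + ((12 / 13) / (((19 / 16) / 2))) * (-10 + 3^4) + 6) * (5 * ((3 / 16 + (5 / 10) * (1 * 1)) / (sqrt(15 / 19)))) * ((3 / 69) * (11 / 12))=197964349 * sqrt(285) / 186155008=17.95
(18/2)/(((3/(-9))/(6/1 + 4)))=-270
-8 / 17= -0.47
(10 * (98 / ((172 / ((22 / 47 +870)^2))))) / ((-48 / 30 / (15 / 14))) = -274606458000 / 94987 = -2890989.90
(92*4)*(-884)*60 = -19518720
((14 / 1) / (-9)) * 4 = -6.22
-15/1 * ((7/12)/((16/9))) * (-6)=29.53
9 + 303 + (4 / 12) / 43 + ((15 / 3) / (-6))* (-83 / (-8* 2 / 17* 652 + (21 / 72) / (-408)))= 241762391791 / 775140231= 311.90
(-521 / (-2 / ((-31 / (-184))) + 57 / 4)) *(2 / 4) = -32302 / 295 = -109.50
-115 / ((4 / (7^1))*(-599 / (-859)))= -691495 / 2396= -288.60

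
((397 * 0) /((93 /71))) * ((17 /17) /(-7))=0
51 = 51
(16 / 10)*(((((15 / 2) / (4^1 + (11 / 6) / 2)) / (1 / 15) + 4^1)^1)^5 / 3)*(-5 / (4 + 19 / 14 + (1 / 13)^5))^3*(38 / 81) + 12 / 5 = -2818901736627498365585818246461823692716 / 987228001277426907626738963968035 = -2855370.53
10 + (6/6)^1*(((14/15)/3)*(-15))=16/3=5.33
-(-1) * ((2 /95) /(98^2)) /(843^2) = 1 /324190967310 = 0.00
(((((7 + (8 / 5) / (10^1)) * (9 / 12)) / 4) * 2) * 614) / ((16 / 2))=164859 / 800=206.07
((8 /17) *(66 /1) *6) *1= 3168 /17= 186.35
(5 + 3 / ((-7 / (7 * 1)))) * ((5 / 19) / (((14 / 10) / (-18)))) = -900 / 133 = -6.77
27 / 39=9 / 13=0.69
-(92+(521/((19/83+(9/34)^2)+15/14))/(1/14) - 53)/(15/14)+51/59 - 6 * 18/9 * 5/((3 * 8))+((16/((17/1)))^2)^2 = -136200890006235965/27213507615846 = -5004.90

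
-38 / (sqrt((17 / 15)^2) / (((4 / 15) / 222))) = -76 / 1887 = -0.04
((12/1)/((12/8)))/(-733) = -8/733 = -0.01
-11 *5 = -55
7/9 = 0.78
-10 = -10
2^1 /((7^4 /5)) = 10 /2401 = 0.00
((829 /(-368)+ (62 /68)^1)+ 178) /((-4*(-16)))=2.76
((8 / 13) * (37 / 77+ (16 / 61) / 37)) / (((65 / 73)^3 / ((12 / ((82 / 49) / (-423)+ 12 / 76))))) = 178043206179611808 / 5373349514872625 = 33.13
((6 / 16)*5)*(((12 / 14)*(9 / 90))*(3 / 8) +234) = 196587 / 448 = 438.81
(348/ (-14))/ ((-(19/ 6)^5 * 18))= 75168/ 17332693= 0.00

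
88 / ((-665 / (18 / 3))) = -528 / 665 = -0.79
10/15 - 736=-2206/3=-735.33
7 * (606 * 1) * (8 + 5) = 55146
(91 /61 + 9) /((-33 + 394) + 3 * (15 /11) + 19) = 1408 /51545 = 0.03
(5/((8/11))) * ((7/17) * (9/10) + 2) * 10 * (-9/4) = -199485/544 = -366.70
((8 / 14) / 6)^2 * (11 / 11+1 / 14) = 0.01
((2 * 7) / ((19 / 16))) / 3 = 224 / 57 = 3.93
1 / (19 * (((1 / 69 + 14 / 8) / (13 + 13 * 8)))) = 32292 / 9253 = 3.49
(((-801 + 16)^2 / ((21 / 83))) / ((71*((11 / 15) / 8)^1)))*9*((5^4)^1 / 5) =2301600375000 / 5467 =420998788.18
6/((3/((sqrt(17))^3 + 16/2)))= 16 + 34 * sqrt(17)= 156.19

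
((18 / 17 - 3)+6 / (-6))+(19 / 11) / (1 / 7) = 1711 / 187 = 9.15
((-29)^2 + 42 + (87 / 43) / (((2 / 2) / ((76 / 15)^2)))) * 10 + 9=6036163 / 645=9358.39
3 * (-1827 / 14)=-783 / 2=-391.50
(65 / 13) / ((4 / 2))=5 / 2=2.50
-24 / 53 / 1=-24 / 53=-0.45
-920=-920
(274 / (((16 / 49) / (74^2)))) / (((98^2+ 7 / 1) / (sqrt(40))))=1312871 * sqrt(10) / 1373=3023.79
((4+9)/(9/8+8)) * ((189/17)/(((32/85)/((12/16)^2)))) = 110565/4672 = 23.67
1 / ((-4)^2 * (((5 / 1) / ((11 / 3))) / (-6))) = -11 / 40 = -0.28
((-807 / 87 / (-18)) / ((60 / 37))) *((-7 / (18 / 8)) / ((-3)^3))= 69671 / 1902690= 0.04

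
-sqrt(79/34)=-sqrt(2686)/34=-1.52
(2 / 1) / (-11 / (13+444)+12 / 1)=914 / 5473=0.17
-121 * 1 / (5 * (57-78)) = 121 / 105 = 1.15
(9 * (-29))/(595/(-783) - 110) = 204363/86725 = 2.36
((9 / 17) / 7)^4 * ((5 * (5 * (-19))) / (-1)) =3116475 / 200533921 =0.02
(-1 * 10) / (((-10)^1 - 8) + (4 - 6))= 0.50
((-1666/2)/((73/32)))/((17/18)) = -28224/73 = -386.63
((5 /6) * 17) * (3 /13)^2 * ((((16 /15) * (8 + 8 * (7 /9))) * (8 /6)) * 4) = 61.04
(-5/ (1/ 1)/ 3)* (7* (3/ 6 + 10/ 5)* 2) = -175/ 3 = -58.33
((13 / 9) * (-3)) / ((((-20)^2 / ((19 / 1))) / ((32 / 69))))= -494 / 5175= -0.10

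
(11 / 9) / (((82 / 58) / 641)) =204479 / 369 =554.14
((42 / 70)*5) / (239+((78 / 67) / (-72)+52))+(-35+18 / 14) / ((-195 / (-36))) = -661451772 / 106447705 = -6.21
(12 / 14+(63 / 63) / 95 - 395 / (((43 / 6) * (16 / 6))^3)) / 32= 2744544421 / 108282173440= 0.03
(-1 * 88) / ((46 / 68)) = -2992 / 23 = -130.09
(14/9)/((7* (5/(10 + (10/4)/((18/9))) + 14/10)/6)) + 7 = 641/83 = 7.72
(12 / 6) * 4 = 8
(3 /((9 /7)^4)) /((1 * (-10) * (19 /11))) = -0.06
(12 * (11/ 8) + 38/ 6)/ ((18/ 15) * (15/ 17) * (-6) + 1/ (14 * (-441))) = -2396541/ 666809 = -3.59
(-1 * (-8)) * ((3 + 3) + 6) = 96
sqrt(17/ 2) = 2.92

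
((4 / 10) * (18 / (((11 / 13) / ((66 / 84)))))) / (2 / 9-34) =-1053 / 5320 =-0.20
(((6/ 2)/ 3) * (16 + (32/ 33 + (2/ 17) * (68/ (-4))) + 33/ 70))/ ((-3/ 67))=-2389823/ 6930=-344.85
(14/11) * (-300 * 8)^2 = 80640000/11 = 7330909.09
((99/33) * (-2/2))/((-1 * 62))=3/62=0.05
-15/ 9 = -5/ 3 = -1.67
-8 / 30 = -4 / 15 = -0.27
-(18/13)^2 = -324/169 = -1.92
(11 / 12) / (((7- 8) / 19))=-209 / 12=-17.42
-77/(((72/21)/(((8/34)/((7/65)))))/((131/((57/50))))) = -16391375/2907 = -5638.59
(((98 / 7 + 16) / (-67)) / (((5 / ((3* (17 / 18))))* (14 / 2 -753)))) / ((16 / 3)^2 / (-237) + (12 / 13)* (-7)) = -471393 / 9121715000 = -0.00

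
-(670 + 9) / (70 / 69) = -669.30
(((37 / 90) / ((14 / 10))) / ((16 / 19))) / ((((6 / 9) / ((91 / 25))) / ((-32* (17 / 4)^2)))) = -2641171 / 2400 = -1100.49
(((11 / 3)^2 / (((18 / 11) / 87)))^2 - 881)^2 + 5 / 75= 11060511772720724477 / 42515280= 260153802885.00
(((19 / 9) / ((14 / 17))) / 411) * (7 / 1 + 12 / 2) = 4199 / 51786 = 0.08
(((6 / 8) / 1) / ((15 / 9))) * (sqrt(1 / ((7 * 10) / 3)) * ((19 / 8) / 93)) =57 * sqrt(210) / 347200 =0.00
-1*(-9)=9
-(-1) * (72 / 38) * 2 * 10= 720 / 19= 37.89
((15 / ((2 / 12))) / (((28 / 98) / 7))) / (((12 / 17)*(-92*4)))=-12495 / 1472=-8.49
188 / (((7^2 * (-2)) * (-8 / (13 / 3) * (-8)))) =-611 / 4704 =-0.13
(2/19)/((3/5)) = 10/57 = 0.18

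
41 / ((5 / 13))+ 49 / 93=49814 / 465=107.13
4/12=1/3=0.33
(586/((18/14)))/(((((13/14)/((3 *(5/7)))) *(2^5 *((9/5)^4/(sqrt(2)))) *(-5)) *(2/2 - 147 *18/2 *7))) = 0.00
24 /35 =0.69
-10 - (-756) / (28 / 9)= 233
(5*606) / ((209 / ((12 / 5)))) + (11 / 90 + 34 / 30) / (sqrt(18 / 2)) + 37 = 4074967 / 56430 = 72.21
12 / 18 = 0.67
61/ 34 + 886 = 30185/ 34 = 887.79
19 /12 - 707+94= -7337 /12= -611.42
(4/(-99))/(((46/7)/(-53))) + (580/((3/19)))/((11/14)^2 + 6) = 1640341654/2953269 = 555.43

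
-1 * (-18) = 18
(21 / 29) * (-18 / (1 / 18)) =-6804 / 29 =-234.62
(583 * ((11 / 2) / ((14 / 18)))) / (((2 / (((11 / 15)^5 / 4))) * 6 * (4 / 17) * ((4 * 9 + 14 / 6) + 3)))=17557941071 / 9374400000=1.87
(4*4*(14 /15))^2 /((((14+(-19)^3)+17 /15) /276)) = -2308096 /256645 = -8.99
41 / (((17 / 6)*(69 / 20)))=4.19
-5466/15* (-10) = 3644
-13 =-13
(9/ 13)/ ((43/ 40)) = 360/ 559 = 0.64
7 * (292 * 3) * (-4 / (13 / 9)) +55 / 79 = -17438693 / 1027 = -16980.23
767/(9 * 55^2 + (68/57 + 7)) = 43719/1552292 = 0.03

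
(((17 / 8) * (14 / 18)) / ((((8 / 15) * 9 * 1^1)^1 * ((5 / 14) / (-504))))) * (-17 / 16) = 99127 / 192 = 516.29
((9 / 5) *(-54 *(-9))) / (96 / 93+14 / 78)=5288166 / 7325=721.93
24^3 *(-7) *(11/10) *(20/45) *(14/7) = -473088/5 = -94617.60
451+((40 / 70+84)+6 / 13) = 48779 / 91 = 536.03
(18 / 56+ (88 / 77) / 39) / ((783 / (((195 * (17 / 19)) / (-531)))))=-32555 / 221191236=-0.00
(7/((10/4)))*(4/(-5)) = -56/25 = -2.24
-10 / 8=-5 / 4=-1.25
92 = 92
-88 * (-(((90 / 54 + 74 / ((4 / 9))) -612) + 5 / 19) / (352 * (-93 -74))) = 50567 / 76152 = 0.66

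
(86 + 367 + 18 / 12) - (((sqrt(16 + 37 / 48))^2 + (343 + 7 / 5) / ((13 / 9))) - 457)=2047651 / 3120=656.30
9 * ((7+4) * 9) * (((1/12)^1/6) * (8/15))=33/5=6.60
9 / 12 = 3 / 4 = 0.75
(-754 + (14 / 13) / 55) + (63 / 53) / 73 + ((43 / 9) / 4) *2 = -37423960417 / 49794030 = -751.58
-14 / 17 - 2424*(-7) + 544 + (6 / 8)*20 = 297945 / 17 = 17526.18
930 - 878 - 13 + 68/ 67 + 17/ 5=14544/ 335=43.41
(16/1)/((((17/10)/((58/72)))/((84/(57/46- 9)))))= -213440/2601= -82.06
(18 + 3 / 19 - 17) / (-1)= -22 / 19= -1.16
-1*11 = -11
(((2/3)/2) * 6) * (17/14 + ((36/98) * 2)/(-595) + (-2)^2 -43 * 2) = -4710687/29155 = -161.57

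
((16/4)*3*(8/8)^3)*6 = 72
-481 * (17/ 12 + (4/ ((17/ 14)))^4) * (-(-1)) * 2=-57447662129/ 501126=-114637.16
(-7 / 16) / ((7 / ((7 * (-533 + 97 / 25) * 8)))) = 46298 / 25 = 1851.92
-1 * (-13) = 13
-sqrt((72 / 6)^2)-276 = -288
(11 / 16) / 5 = 11 / 80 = 0.14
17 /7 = 2.43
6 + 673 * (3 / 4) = 2043 / 4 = 510.75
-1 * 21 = -21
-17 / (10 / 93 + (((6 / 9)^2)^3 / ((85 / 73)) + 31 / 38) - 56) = 1240911090 / 4014806239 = 0.31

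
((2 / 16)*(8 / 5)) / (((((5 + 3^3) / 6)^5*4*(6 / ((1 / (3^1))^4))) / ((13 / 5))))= 13 / 209715200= 0.00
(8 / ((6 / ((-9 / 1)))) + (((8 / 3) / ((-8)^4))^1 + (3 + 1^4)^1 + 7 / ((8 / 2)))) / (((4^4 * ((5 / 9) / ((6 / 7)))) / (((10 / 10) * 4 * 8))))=-86391 / 71680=-1.21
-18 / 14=-9 / 7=-1.29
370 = 370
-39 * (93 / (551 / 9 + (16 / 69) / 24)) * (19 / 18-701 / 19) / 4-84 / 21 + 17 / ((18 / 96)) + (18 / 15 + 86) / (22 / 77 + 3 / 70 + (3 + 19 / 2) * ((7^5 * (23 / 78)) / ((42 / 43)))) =617.39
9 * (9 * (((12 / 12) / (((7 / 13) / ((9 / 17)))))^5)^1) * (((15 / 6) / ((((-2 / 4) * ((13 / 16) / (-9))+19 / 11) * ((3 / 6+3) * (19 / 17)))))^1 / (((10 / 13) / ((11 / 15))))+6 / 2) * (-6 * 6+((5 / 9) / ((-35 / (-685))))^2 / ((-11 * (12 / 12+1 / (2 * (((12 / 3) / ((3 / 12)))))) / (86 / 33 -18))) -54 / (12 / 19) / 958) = 344518810881968541066789931767 / 11134631614152255472594100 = 30941.20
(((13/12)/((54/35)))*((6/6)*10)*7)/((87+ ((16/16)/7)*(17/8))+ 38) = 222950/568377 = 0.39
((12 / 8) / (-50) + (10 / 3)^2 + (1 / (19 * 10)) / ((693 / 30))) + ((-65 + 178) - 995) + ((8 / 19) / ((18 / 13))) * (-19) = -128260689 / 146300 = -876.70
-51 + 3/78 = -1325/26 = -50.96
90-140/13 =1030/13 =79.23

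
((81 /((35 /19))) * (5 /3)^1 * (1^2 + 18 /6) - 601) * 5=-10775 /7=-1539.29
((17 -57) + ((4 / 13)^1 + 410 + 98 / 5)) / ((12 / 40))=16896 / 13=1299.69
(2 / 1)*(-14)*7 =-196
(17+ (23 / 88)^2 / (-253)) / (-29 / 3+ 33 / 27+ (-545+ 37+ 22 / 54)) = -39098835 / 1186868672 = -0.03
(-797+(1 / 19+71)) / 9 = -13793 / 171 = -80.66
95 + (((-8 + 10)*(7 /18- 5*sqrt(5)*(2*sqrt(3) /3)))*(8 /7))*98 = -2709.72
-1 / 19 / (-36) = 1 / 684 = 0.00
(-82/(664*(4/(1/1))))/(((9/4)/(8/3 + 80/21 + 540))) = -117629/15687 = -7.50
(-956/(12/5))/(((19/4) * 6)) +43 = 4963/171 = 29.02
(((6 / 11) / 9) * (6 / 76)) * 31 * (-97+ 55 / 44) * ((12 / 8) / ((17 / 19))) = -35619 / 1496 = -23.81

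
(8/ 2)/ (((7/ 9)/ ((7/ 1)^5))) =86436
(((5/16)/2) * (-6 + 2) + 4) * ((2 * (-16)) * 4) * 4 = -1728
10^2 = 100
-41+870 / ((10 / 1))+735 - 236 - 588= -43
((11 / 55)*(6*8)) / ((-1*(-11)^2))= -48 / 605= -0.08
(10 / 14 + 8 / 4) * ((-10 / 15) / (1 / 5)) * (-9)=570 / 7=81.43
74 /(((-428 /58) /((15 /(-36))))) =5365 /1284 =4.18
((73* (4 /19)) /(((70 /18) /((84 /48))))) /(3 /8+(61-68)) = -5256 /5035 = -1.04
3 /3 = 1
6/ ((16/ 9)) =27/ 8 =3.38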